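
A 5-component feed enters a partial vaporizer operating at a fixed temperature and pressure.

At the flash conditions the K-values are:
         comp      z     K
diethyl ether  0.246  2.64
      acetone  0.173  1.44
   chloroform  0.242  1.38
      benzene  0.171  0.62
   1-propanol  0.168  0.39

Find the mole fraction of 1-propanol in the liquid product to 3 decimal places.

x_1-propanol = 0.335

Material balance + equilibrium reduce to Σ zᵢ(Kᵢ−1)/(1+V/F(Kᵢ−1)) = 0.
g(0) = ΣzᵢKᵢ − 1 = 0.404 and g(1) = 1 − Σzᵢ/Kᵢ = -0.095, so a root lies in (0, 1).
Iterate (Newton) starting at V/F = 0.5:
  V/F = 0.500: g = 0.1337, g' = -0.414 → V/F = 0.823
  V/F = 0.823: g = -0.0027, g' = -0.462 → V/F = 0.817
Converged at V/F = 0.817.
Compositions from xᵢ = zᵢ/(1+V/F(Kᵢ−1)), yᵢ = Kᵢxᵢ:
  diethyl ether: x = 0.105, y = 0.278
  acetone: x = 0.127, y = 0.183
  chloroform: x = 0.185, y = 0.255
  benzene: x = 0.248, y = 0.154
  1-propanol: x = 0.335, y = 0.131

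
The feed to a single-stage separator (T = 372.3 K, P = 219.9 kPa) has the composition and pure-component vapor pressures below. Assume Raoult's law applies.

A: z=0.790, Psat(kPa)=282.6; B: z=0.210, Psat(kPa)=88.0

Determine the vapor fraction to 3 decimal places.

ψ = 0.581

Raoult's law: Kᵢ = Pᵢˢᵃᵗ/P = Pᵢˢᵃᵗ/219.9.
  K_A = 282.6/219.9 = 1.28513, K_B = 88.0/219.9 = 0.40018
Binary case is linear: z₁(K₁−1)(1+ψ(K₂−1)) + z₂(K₂−1)(1+ψ(K₁−1)) = 0
⇒ ψ = [z₁(K₁−1)+z₂(K₂−1)] / [−(K₁−1)(K₂−1)] = 0.0993/0.1710 = 0.581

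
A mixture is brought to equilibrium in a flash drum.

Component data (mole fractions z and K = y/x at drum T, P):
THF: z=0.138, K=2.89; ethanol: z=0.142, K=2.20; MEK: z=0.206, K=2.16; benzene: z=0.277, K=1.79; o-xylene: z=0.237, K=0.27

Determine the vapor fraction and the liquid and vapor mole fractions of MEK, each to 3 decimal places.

ψ = 0.832, x_MEK = 0.105, y_MEK = 0.226

Rachford–Rice: g(ψ) = Σ zᵢ(Kᵢ−1)/(1+ψ(Kᵢ−1)) = 0.
Feasibility: ΣzᵢKᵢ = 1.716, Σzᵢ/Kᵢ = 1.240 — both > 1, two phases present.
Newton iteration, ψ⁰ = 0.5:
  ψ = 0.500: g = 0.2762, g' = -0.723 → ψ = 0.882
  ψ = 0.882: g = -0.0581, g' = -1.241 → ψ = 0.835
  ψ = 0.835: g = -0.0038, g' = -1.088 → ψ = 0.832
Converged at ψ = 0.832.
Compositions from xᵢ = zᵢ/(1+ψ(Kᵢ−1)), yᵢ = Kᵢxᵢ:
  THF: x = 0.054, y = 0.155
  ethanol: x = 0.071, y = 0.156
  MEK: x = 0.105, y = 0.226
  benzene: x = 0.167, y = 0.299
  o-xylene: x = 0.603, y = 0.163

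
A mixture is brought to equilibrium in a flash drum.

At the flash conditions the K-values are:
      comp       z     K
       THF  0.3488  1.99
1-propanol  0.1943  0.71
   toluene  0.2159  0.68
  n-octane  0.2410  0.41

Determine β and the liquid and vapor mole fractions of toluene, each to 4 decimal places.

β = 0.1831, x_toluene = 0.2293, y_toluene = 0.1560

Material balance + equilibrium reduce to Σ zᵢ(Kᵢ−1)/(1+β(Kᵢ−1)) = 0.
Feasibility: ΣzᵢKᵢ = 1.0777, Σzᵢ/Kᵢ = 1.3542 — both > 1, two phases present.
Newton–Raphson from β = 0.5:
  β = 0.5000: g = -0.11886, g' = -0.3754 → β = 0.1834
  β = 0.1834: g = -0.00010, g' = -0.3935 → β = 0.1831
Converged at β = 0.1831.
Compositions from xᵢ = zᵢ/(1+β(Kᵢ−1)), yᵢ = Kᵢxᵢ:
  THF: x = 0.2953, y = 0.5876
  1-propanol: x = 0.2052, y = 0.1457
  toluene: x = 0.2293, y = 0.1560
  n-octane: x = 0.2702, y = 0.1108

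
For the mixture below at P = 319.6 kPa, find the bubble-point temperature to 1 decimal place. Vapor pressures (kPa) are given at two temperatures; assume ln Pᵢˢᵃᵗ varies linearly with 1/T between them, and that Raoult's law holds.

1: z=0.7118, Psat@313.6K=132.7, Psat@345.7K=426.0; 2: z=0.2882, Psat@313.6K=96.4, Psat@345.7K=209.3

Bubble-point temperature: ΣzᵢPᵢˢᵃᵗ(T) = P. Interpolate ln Pᵢˢᵃᵗ = aᵢ + bᵢ/T.
  T = 313.6 K: ΣzᵢPᵢˢᵃᵗ = 122.24 kPa
  T = 345.7 K: ΣzᵢPᵢˢᵃᵗ = 363.55 kPa
  T = 329.6 K: ΣzᵢPᵢˢᵃᵗ = 215.46 kPa
  T = 337.6 K: ΣzᵢPᵢˢᵃᵗ = 280.99 kPa
  T = 341.6 K: ΣzᵢPᵢˢᵃᵗ = 319.55 kPa
  T = 343.6 K: ΣzᵢPᵢˢᵃᵗ = 340.42 kPa
Interpolating between 341.6 K and 343.6 K gives T ≈ 341.6 K.

T = 341.6 K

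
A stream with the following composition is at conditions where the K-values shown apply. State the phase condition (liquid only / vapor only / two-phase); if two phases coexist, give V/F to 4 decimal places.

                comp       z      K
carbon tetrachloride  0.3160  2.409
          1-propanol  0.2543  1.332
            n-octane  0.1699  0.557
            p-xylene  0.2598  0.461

two-phase, V/F = 0.6051

ΣzᵢKᵢ = 1.3144; Σzᵢ/Kᵢ = 1.1907.
Both exceed 1, so a two-phase solution exists.
Let ψ = V/F and solve Σ zᵢ(Kᵢ−1)/(1+ψ(Kᵢ−1)) = 0.
Newton iteration, ψ⁰ = 0.5:
  ψ = 0.5000: g = 0.04525, g' = -0.4330 → ψ = 0.6045
  ψ = 0.6045: g = 0.00026, g' = -0.4307 → ψ = 0.6051
Converged at ψ = 0.6051.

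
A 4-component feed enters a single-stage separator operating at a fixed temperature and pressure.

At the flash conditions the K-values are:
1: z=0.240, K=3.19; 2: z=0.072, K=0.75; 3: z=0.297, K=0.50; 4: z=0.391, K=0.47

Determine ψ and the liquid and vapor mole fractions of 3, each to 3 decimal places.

ψ = 0.140, x_3 = 0.319, y_3 = 0.160

Let ψ = V/F and solve Σ zᵢ(Kᵢ−1)/(1+ψ(Kᵢ−1)) = 0.
Check two-phase: ΣzᵢKᵢ = 1.152 > 1 and Σzᵢ/Kᵢ = 1.597 > 1, so g(0) = 0.152 > 0 and g(1) = -0.597 < 0.
Iterate (Newton) starting at ψ = 0.48:
  ψ = 0.480: g = -0.2375, g' = -0.606 → ψ = 0.088
  ψ = 0.088: g = 0.0499, g' = -1.017 → ψ = 0.137
  ψ = 0.137: g = 0.0030, g' = -0.900 → ψ = 0.140
Converged at ψ = 0.140.
Compositions from xᵢ = zᵢ/(1+ψ(Kᵢ−1)), yᵢ = Kᵢxᵢ:
  1: x = 0.184, y = 0.586
  2: x = 0.075, y = 0.056
  3: x = 0.319, y = 0.160
  4: x = 0.422, y = 0.199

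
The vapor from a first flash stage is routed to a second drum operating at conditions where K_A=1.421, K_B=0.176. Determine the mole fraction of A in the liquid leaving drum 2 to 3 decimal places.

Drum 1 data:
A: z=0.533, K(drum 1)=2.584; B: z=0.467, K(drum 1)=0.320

x_A (drum 2) = 0.662

Drum 1:
Rachford–Rice: g(ψ₁) = Σ zᵢ(Kᵢ−1)/(1+ψ₁(Kᵢ−1)) = 0.
g(0) = ΣzᵢKᵢ − 1 = 0.527 and g(1) = 1 − Σzᵢ/Kᵢ = -0.666, so a root lies in (0, 1).
Binary case is linear: z₁(K₁−1)(1+ψ₁(K₂−1)) + z₂(K₂−1)(1+ψ₁(K₁−1)) = 0
⇒ ψ₁ = [z₁(K₁−1)+z₂(K₂−1)] / [−(K₁−1)(K₂−1)] = 0.5267/1.0771 = 0.489
Drum-1 compositions:
  A: x = 0.300, y = 0.776
  B: x = 0.700, y = 0.224
Drum-2 feed = drum-1 vapor: z₂ = (0.7761, 0.2239).
Drum 2:
Rachford–Rice: g(ψ₂) = Σ zᵢ(Kᵢ−1)/(1+ψ₂(Kᵢ−1)) = 0.
Feasibility: ΣzᵢKᵢ = 1.142, Σzᵢ/Kᵢ = 1.818 — both > 1, two phases present.
Newton–Raphson from ψ₂ = 0.67:
  ψ₂ = 0.670: g = -0.1570, g' = -0.841 → ψ₂ = 0.483
  ψ₂ = 0.483: g = -0.0351, g' = -0.515 → ψ₂ = 0.415
  ψ₂ = 0.415: g = -0.0023, g' = -0.451 → ψ₂ = 0.410
Converged at ψ₂ = 0.410.
  A: x = 0.662, y = 0.940
  B: x = 0.338, y = 0.060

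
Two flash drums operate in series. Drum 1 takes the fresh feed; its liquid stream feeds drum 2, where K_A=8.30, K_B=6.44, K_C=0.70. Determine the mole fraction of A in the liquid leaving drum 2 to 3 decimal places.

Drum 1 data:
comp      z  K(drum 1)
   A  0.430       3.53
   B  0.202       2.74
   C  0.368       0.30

Drum 1:
Iterate (Newton) starting at ψ₁ = 0.47:
  ψ₁ = 0.470: g = 0.3064, g' = -1.160 → ψ₁ = 0.734
  ψ₁ = 0.734: g = 0.0051, g' = -1.218 → ψ₁ = 0.738
Converged at ψ₁ = 0.738.
Drum-1 compositions:
  A: x = 0.150, y = 0.529
  B: x = 0.088, y = 0.242
  C: x = 0.762, y = 0.228
Drum-2 feed = drum-1 liquid: z₂ = (0.1499, 0.0884, 0.7617).
Drum 2:
Newton iteration, ψ₂⁰ = 0.5:
  ψ₂ = 0.500: g = 0.0958, g' = -0.653 → ψ₂ = 0.647
  ψ₂ = 0.647: g = 0.0143, g' = -0.478 → ψ₂ = 0.677
Converged at ψ₂ = 0.677.
  A: x = 0.025, y = 0.209
  B: x = 0.019, y = 0.122
  C: x = 0.956, y = 0.669

x_A (drum 2) = 0.025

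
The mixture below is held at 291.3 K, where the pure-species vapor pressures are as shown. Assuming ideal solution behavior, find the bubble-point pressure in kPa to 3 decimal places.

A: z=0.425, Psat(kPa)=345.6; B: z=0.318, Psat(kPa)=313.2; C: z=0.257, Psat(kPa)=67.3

At the bubble point ψ → 0, so ΣzᵢKᵢ = 1 with Kᵢ = Pᵢˢᵃᵗ/P ⇒ P = ΣzᵢPᵢˢᵃᵗ.
P = 0.425·345.6 + 0.318·313.2 + 0.257·67.3 = 263.774 kPa

Pbub = 263.774 kPa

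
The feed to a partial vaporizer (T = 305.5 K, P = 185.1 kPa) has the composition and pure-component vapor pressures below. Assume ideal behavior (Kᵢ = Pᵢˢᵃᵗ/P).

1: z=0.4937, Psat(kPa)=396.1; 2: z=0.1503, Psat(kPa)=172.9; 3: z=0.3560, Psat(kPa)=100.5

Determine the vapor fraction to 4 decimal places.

Raoult's law: Kᵢ = Pᵢˢᵃᵗ/P = Pᵢˢᵃᵗ/185.1.
  K_1 = 396.1/185.1 = 2.139924, K_2 = 172.9/185.1 = 0.934090, K_3 = 100.5/185.1 = 0.542950
Let ψ = V/F and solve Σ zᵢ(Kᵢ−1)/(1+ψ(Kᵢ−1)) = 0.
Feasibility: ΣzᵢKᵢ = 1.3902, Σzᵢ/Kᵢ = 1.0473 — both > 1, two phases present.
Newton iteration, ψ⁰ = 0.5:
  ψ = 0.5000: g = 0.13732, g' = -0.3859 → ψ = 0.8558
  ψ = 0.8558: g = 0.00713, g' = -0.3657 → ψ = 0.8753
Converged at ψ = 0.8753.

ψ = 0.8753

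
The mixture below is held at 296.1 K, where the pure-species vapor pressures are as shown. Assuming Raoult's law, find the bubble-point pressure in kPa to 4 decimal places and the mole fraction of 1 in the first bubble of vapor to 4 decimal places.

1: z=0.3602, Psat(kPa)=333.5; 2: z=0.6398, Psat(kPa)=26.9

Pbub = 137.3373 kPa, y_1 = 0.8747

At the bubble point ψ → 0, so ΣzᵢKᵢ = 1 with Kᵢ = Pᵢˢᵃᵗ/P ⇒ P = ΣzᵢPᵢˢᵃᵗ.
P = 0.3602·333.5 + 0.6398·26.9 = 137.3373 kPa
yᵢ = zᵢPᵢˢᵃᵗ/P ⇒ y_1 = 0.3602·333.5/137.3373 = 0.8747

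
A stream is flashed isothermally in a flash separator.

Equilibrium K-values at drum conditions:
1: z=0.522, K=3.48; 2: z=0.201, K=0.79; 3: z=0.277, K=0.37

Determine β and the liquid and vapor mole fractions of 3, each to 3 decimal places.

Rachford–Rice: g(β) = Σ zᵢ(Kᵢ−1)/(1+β(Kᵢ−1)) = 0.
Feasibility: ΣzᵢKᵢ = 2.078, Σzᵢ/Kᵢ = 1.153 — both > 1, two phases present.
Iterate (Newton) starting at β = 0.5:
  β = 0.500: g = 0.2760, g' = -0.885 → β = 0.812
  β = 0.812: g = 0.0216, g' = -0.827 → β = 0.838
Converged at β = 0.838.
Compositions from xᵢ = zᵢ/(1+β(Kᵢ−1)), yᵢ = Kᵢxᵢ:
  1: x = 0.170, y = 0.590
  2: x = 0.244, y = 0.193
  3: x = 0.586, y = 0.217

β = 0.838, x_3 = 0.586, y_3 = 0.217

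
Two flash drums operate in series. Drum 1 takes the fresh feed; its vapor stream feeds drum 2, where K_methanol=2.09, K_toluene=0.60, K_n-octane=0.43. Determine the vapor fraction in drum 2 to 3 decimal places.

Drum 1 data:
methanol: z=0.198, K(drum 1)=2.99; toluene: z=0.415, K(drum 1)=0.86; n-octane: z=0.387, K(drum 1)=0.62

V/F (drum 2) = 0.135

Drum 1:
Let ψ₁ = V/F and solve Σ zᵢ(Kᵢ−1)/(1+ψ₁(Kᵢ−1)) = 0.
g(0) = ΣzᵢKᵢ − 1 = 0.189 and g(1) = 1 − Σzᵢ/Kᵢ = -0.173, so a root lies in (0, 1).
Newton–Raphson from ψ₁ = 0.5:
  ψ₁ = 0.500: g = -0.0465, g' = -0.292 → ψ₁ = 0.340
  ψ₁ = 0.340: g = 0.0050, g' = -0.361 → ψ₁ = 0.354
Converged at ψ₁ = 0.354.
Drum-1 compositions:
  methanol: x = 0.116, y = 0.347
  toluene: x = 0.437, y = 0.376
  n-octane: x = 0.447, y = 0.277
Drum-2 feed = drum-1 vapor: z₂ = (0.3472, 0.3755, 0.2773).
Drum 2:
Rachford–Rice: g(ψ₂) = Σ zᵢ(Kᵢ−1)/(1+ψ₂(Kᵢ−1)) = 0.
g(0) = ΣzᵢKᵢ − 1 = 0.070 and g(1) = 1 − Σzᵢ/Kᵢ = -0.437, so a root lies in (0, 1).
Newton iteration, ψ₂⁰ = 0.5:
  ψ₂ = 0.500: g = -0.1639, g' = -0.443 → ψ₂ = 0.130
  ψ₂ = 0.130: g = 0.0023, g' = -0.488 → ψ₂ = 0.135
Converged at ψ₂ = 0.135.
  methanol: x = 0.303, y = 0.633
  toluene: x = 0.397, y = 0.238
  n-octane: x = 0.300, y = 0.129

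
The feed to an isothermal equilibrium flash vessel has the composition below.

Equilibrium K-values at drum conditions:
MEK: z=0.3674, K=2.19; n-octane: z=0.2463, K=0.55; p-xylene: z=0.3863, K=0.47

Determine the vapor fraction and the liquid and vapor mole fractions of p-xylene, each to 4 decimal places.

Let ψ = V/F and solve Σ zᵢ(Kᵢ−1)/(1+ψ(Kᵢ−1)) = 0.
Check two-phase: ΣzᵢKᵢ = 1.1216 > 1 and Σzᵢ/Kᵢ = 1.4375 > 1, so g(0) = 0.1216 > 0 and g(1) = -0.4375 < 0.
Newton iteration, ψ⁰ = 0.5:
  ψ = 0.5000: g = -0.14746, g' = -0.4884 → ψ = 0.1981
  ψ = 0.1981: g = 0.00337, g' = -0.5363 → ψ = 0.2044
Converged at ψ = 0.2044.
Compositions from xᵢ = zᵢ/(1+ψ(Kᵢ−1)), yᵢ = Kᵢxᵢ:
  MEK: x = 0.2955, y = 0.6472
  n-octane: x = 0.2712, y = 0.1492
  p-xylene: x = 0.4332, y = 0.2036

ψ = 0.2044, x_p-xylene = 0.4332, y_p-xylene = 0.2036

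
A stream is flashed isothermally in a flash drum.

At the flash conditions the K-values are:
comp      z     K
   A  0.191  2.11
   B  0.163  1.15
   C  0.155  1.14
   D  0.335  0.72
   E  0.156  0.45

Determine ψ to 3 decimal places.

Rachford–Rice: g(ψ) = Σ zᵢ(Kᵢ−1)/(1+ψ(Kᵢ−1)) = 0.
Check two-phase: ΣzᵢKᵢ = 1.079 > 1 and Σzᵢ/Kᵢ = 1.180 > 1, so g(0) = 0.079 > 0 and g(1) = -0.180 < 0.
Newton iteration, ψ⁰ = 0.5:
  ψ = 0.500: g = -0.0480, g' = -0.228 → ψ = 0.290
  ψ = 0.290: g = 0.0006, g' = -0.239 → ψ = 0.292
Converged at ψ = 0.292.

ψ = 0.292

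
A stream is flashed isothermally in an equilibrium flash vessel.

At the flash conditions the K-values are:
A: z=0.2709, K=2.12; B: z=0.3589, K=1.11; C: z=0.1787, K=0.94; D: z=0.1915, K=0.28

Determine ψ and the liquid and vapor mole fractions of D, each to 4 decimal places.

ψ = 0.5139, x_D = 0.3040, y_D = 0.0851

Newton–Raphson from ψ = 0.5:
  ψ = 0.5000: g = 0.00542, g' = -0.3866 → ψ = 0.5140
  ψ = 0.5140: g = -0.00003, g' = -0.3916 → ψ = 0.5139
Converged at ψ = 0.5139.
Compositions from xᵢ = zᵢ/(1+ψ(Kᵢ−1)), yᵢ = Kᵢxᵢ:
  A: x = 0.1719, y = 0.3645
  B: x = 0.3397, y = 0.3771
  C: x = 0.1844, y = 0.1733
  D: x = 0.3040, y = 0.0851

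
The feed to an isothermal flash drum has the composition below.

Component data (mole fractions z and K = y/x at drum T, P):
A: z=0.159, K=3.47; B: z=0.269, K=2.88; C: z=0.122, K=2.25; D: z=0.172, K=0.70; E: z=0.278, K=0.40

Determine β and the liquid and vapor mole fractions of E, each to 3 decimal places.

Newton–Raphson from β = 0.5:
  β = 0.500: g = 0.2313, g' = -0.745 → β = 0.811
  β = 0.811: g = 0.0141, g' = -0.710 → β = 0.830
Converged at β = 0.830.
Compositions from xᵢ = zᵢ/(1+β(Kᵢ−1)), yᵢ = Kᵢxᵢ:
  A: x = 0.052, y = 0.181
  B: x = 0.105, y = 0.303
  C: x = 0.060, y = 0.135
  D: x = 0.229, y = 0.160
  E: x = 0.554, y = 0.222

β = 0.830, x_E = 0.554, y_E = 0.222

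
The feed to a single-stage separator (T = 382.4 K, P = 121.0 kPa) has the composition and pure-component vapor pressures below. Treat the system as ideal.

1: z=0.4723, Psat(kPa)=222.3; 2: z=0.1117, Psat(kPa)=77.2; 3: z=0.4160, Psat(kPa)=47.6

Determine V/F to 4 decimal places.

V/F = 0.2173

Raoult's law: Kᵢ = Pᵢˢᵃᵗ/P = Pᵢˢᵃᵗ/121.0.
  K_1 = 222.3/121.0 = 1.837190, K_2 = 77.2/121.0 = 0.638017, K_3 = 47.6/121.0 = 0.393388
Newton–Raphson from V/F = 0.43:
  V/F = 0.4300: g = -0.09855, g' = -0.4797 → V/F = 0.2246
  V/F = 0.2246: g = -0.00332, g' = -0.4571 → V/F = 0.2173
Converged at V/F = 0.2173.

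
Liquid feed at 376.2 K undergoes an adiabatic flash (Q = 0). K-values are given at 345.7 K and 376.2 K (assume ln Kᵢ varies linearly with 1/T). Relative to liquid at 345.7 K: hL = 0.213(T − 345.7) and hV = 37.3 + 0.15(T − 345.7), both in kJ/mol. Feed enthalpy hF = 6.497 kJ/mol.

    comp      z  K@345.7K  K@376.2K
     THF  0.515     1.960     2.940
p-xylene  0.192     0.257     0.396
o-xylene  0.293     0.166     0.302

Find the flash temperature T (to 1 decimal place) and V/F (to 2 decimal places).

Adiabatic flash: solve Rachford–Rice at each trial T, then check hF = ψ·hV(T) + (1−ψ)·hL(T).
  T = 345.7 K: K = (1.960, 0.257, 0.166), RR gives ψ = 0.140, H_out = 5.219 kJ/mol
  T = 376.2 K: K = (2.940, 0.396, 0.302), RR gives ψ = 0.527, H_out = 25.155 kJ/mol
  T = 360.9 K: K = (2.420, 0.322, 0.227), RR gives ψ = 0.357, H_out = 16.222 kJ/mol
  T = 353.3 K: K = (2.183, 0.288, 0.195), RR gives ψ = 0.260, H_out = 11.177 kJ/mol
  T = 349.5 K: K = (2.070, 0.272, 0.180), RR gives ψ = 0.203, H_out = 8.348 kJ/mol
  T = 347.6 K: K = (2.014, 0.265, 0.173), RR gives ψ = 0.173, H_out = 6.827 kJ/mol
Linear interpolation between T = 345.7 (H_out = 5.219) and T = 347.6 (H_out = 6.827) on hF = 6.497 gives T ≈ 347.2 K, at which ψ = 0.17.

T = 347.2 K, V/F = 0.17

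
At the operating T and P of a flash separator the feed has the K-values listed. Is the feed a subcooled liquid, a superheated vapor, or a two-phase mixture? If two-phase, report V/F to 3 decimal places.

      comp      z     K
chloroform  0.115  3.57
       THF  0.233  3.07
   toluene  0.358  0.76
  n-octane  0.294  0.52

ΣzᵢKᵢ = 1.551; Σzᵢ/Kᵢ = 1.145.
Both exceed 1, so a two-phase solution exists.
Rachford–Rice: g(ψ) = Σ zᵢ(Kᵢ−1)/(1+ψ(Kᵢ−1)) = 0.
Newton iteration, ψ⁰ = 0.55:
  ψ = 0.550: g = 0.0573, g' = -0.501 → ψ = 0.664
  ψ = 0.664: g = 0.0028, g' = -0.456 → ψ = 0.671
Converged at ψ = 0.671.

two-phase, V/F = 0.671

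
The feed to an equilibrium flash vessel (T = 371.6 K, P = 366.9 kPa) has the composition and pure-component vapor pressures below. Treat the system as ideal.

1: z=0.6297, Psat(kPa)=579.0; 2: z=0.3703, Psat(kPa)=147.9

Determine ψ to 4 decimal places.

Raoult's law: Kᵢ = Pᵢˢᵃᵗ/P = Pᵢˢᵃᵗ/366.9.
  K_1 = 579.0/366.9 = 1.578087, K_2 = 147.9/366.9 = 0.403107
Iterate (Newton) starting at ψ = 0.5:
  ψ = 0.5000: g = -0.03266, g' = -0.3947 → ψ = 0.4173
  ψ = 0.4173: g = -0.00106, g' = -0.3705 → ψ = 0.4144
Converged at ψ = 0.4144.

ψ = 0.4144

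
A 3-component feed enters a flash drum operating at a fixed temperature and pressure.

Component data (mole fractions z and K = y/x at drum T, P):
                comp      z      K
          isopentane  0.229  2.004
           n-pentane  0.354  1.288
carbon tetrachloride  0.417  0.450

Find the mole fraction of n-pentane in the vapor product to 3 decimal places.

Rachford–Rice: g(V/F) = Σ zᵢ(Kᵢ−1)/(1+V/F(Kᵢ−1)) = 0.
Feasibility: ΣzᵢKᵢ = 1.103, Σzᵢ/Kᵢ = 1.316 — both > 1, two phases present.
Newton iteration, V/F⁰ = 0.45:
  V/F = 0.450: g = -0.0562, g' = -0.355 → V/F = 0.292
  V/F = 0.292: g = -0.0014, g' = -0.342 → V/F = 0.288
Converged at V/F = 0.288.
Compositions from xᵢ = zᵢ/(1+V/F(Kᵢ−1)), yᵢ = Kᵢxᵢ:
  isopentane: x = 0.178, y = 0.356
  n-pentane: x = 0.327, y = 0.421
  carbon tetrachloride: x = 0.495, y = 0.223

y_n-pentane = 0.421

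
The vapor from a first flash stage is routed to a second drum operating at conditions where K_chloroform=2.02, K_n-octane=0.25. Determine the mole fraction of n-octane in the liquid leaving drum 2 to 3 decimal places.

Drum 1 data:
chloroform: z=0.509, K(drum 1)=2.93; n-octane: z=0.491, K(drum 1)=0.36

Drum 1:
Let ψ₁ = V/F and solve Σ zᵢ(Kᵢ−1)/(1+ψ₁(Kᵢ−1)) = 0.
Feasibility: ΣzᵢKᵢ = 1.668, Σzᵢ/Kᵢ = 1.538 — both > 1, two phases present.
Binary case is linear: z₁(K₁−1)(1+ψ₁(K₂−1)) + z₂(K₂−1)(1+ψ₁(K₁−1)) = 0
⇒ ψ₁ = [z₁(K₁−1)+z₂(K₂−1)] / [−(K₁−1)(K₂−1)] = 0.6681/1.2352 = 0.541
Drum-1 compositions:
  chloroform: x = 0.249, y = 0.730
  n-octane: x = 0.751, y = 0.270
Drum-2 feed = drum-1 vapor: z₂ = (0.7296, 0.2704).
Drum 2:
Let ψ₂ = V/F and solve Σ zᵢ(Kᵢ−1)/(1+ψ₂(Kᵢ−1)) = 0.
Check two-phase: ΣzᵢKᵢ = 1.541 > 1 and Σzᵢ/Kᵢ = 1.443 > 1, so g(0) = 0.541 > 0 and g(1) = -0.443 < 0.
Newton–Raphson from ψ₂ = 0.5:
  ψ₂ = 0.500: g = 0.1685, g' = -0.722 → ψ₂ = 0.733
  ψ₂ = 0.733: g = -0.0247, g' = -0.999 → ψ₂ = 0.708
Converged at ψ₂ = 0.708.
  chloroform: x = 0.424, y = 0.856
  n-octane: x = 0.576, y = 0.144

x_n-octane (drum 2) = 0.576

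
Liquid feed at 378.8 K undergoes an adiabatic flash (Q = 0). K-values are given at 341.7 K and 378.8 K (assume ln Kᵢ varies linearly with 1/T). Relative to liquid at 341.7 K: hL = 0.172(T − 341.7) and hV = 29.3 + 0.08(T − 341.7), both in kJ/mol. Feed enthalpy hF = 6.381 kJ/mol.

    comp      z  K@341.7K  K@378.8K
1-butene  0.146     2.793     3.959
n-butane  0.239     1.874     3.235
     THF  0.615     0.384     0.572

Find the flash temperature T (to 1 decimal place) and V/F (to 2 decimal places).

Adiabatic flash: solve Rachford–Rice at each trial T, then check hF = ψ·hV(T) + (1−ψ)·hL(T).
  T = 341.7 K: K = (2.793, 1.874, 0.384), RR gives ψ = 0.114, H_out = 3.335 kJ/mol
  T = 378.8 K: K = (3.959, 3.235, 0.572), RR gives ψ = 0.652, H_out = 23.249 kJ/mol
  T = 360.2 K: K = (3.354, 2.495, 0.473), RR gives ψ = 0.386, H_out = 13.835 kJ/mol
  T = 350.9 K: K = (3.066, 2.169, 0.427), RR gives ψ = 0.255, H_out = 8.850 kJ/mol
  T = 346.3 K: K = (2.928, 2.018, 0.405), RR gives ψ = 0.187, H_out = 6.185 kJ/mol
  T = 348.6 K: K = (2.997, 2.093, 0.416), RR gives ψ = 0.222, H_out = 7.538 kJ/mol
Linear interpolation between T = 346.3 (H_out = 6.185) and T = 348.6 (H_out = 7.538) on hF = 6.381 gives T ≈ 346.6 K, at which ψ = 0.19.

T = 346.6 K, V/F = 0.19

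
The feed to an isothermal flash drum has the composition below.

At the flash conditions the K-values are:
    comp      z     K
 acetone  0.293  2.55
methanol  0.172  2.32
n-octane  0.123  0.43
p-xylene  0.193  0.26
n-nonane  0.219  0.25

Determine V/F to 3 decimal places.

Material balance + equilibrium reduce to Σ zᵢ(Kᵢ−1)/(1+V/F(Kᵢ−1)) = 0.
Check two-phase: ΣzᵢKᵢ = 1.304 > 1 and Σzᵢ/Kᵢ = 2.093 > 1, so g(0) = 0.304 > 0 and g(1) = -1.093 < 0.
Iterate (Newton) starting at V/F = 0.33:
  V/F = 0.330: g = -0.0350, g' = -0.917 → V/F = 0.292
Converged at V/F = 0.292.

V/F = 0.292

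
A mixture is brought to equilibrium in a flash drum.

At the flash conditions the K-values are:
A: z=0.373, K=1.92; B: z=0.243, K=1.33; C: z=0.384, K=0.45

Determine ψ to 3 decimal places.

Rachford–Rice: g(ψ) = Σ zᵢ(Kᵢ−1)/(1+ψ(Kᵢ−1)) = 0.
Feasibility: ΣzᵢKᵢ = 1.212, Σzᵢ/Kᵢ = 1.230 — both > 1, two phases present.
Newton iteration, ψ⁰ = 0.43:
  ψ = 0.430: g = 0.0395, g' = -0.382 → ψ = 0.533
  ψ = 0.533: g = -0.0005, g' = -0.394 → ψ = 0.532
Converged at ψ = 0.532.

ψ = 0.532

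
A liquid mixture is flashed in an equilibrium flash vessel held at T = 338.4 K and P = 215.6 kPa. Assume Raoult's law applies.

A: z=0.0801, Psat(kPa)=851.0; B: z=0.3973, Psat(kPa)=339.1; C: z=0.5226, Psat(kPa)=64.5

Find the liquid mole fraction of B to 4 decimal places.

x_B = 0.3749

Raoult's law: Kᵢ = Pᵢˢᵃᵗ/P = Pᵢˢᵃᵗ/215.6.
  K_A = 851.0/215.6 = 3.947124, K_B = 339.1/215.6 = 1.572820, K_C = 64.5/215.6 = 0.299165
Newton iteration, V/F⁰ = 0.5:
  V/F = 0.5000: g = -0.29149, g' = -0.8008 → V/F = 0.1360
  V/F = 0.1360: g = -0.02520, g' = -0.7804 → V/F = 0.1037
  V/F = 0.1037: g = 0.00065, g' = -0.8227 → V/F = 0.1045
Converged at V/F = 0.1045.
Compositions from xᵢ = zᵢ/(1+V/F(Kᵢ−1)), yᵢ = Kᵢxᵢ:
  A: x = 0.0612, y = 0.2417
  B: x = 0.3749, y = 0.5896
  C: x = 0.5639, y = 0.1687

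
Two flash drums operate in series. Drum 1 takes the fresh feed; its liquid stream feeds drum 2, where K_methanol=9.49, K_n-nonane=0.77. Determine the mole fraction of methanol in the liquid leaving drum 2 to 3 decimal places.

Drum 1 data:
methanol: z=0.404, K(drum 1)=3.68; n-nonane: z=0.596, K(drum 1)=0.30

Drum 1:
Binary case is linear: z₁(K₁−1)(1+ψ₁(K₂−1)) + z₂(K₂−1)(1+ψ₁(K₁−1)) = 0
⇒ ψ₁ = [z₁(K₁−1)+z₂(K₂−1)] / [−(K₁−1)(K₂−1)] = 0.6655/1.8760 = 0.355
Drum-1 compositions:
  methanol: x = 0.207, y = 0.762
  n-nonane: x = 0.793, y = 0.238
Drum-2 feed = drum-1 liquid: z₂ = (0.2071, 0.7929).
Drum 2:
Let ψ₂ = V/F and solve Σ zᵢ(Kᵢ−1)/(1+ψ₂(Kᵢ−1)) = 0.
Check two-phase: ΣzᵢKᵢ = 2.576 > 1 and Σzᵢ/Kᵢ = 1.052 > 1, so g(0) = 1.576 > 0 and g(1) = -0.052 < 0.
Binary case is linear: z₁(K₁−1)(1+ψ₂(K₂−1)) + z₂(K₂−1)(1+ψ₂(K₁−1)) = 0
⇒ ψ₂ = [z₁(K₁−1)+z₂(K₂−1)] / [−(K₁−1)(K₂−1)] = 1.5759/1.9527 = 0.807
  methanol: x = 0.026, y = 0.250
  n-nonane: x = 0.974, y = 0.750

x_methanol (drum 2) = 0.026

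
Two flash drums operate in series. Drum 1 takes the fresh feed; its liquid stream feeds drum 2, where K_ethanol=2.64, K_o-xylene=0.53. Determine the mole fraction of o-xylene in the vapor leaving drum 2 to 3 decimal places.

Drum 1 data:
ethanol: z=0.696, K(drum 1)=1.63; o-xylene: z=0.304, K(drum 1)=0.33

Drum 1:
Rachford–Rice: g(ψ₁) = Σ zᵢ(Kᵢ−1)/(1+ψ₁(Kᵢ−1)) = 0.
g(0) = ΣzᵢKᵢ − 1 = 0.235 and g(1) = 1 − Σzᵢ/Kᵢ = -0.348, so a root lies in (0, 1).
Iterate (Newton) starting at ψ₁ = 0.5:
  ψ₁ = 0.500: g = 0.0272, g' = -0.468 → ψ₁ = 0.558
  ψ₁ = 0.558: g = -0.0009, g' = -0.499 → ψ₁ = 0.556
Converged at ψ₁ = 0.556.
Drum-1 compositions:
  ethanol: x = 0.515, y = 0.840
  o-xylene: x = 0.485, y = 0.160
Drum-2 feed = drum-1 liquid: z₂ = (0.5154, 0.4846).
Drum 2:
Let ψ₂ = V/F and solve Σ zᵢ(Kᵢ−1)/(1+ψ₂(Kᵢ−1)) = 0.
g(0) = ΣzᵢKᵢ − 1 = 0.617 and g(1) = 1 − Σzᵢ/Kᵢ = -0.110, so a root lies in (0, 1).
Binary case is linear: z₁(K₁−1)(1+ψ₂(K₂−1)) + z₂(K₂−1)(1+ψ₂(K₁−1)) = 0
⇒ ψ₂ = [z₁(K₁−1)+z₂(K₂−1)] / [−(K₁−1)(K₂−1)] = 0.6175/0.7708 = 0.801
  ethanol: x = 0.223, y = 0.588
  o-xylene: x = 0.777, y = 0.412

y_o-xylene (drum 2) = 0.412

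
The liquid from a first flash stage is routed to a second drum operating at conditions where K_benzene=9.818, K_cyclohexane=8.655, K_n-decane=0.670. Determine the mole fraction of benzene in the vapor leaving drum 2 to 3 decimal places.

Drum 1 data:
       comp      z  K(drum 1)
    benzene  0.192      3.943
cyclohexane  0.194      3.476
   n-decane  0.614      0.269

y_benzene (drum 2) = 0.171

Drum 1:
Rachford–Rice: g(ψ₁) = Σ zᵢ(Kᵢ−1)/(1+ψ₁(Kᵢ−1)) = 0.
Check two-phase: ΣzᵢKᵢ = 1.597 > 1 and Σzᵢ/Kᵢ = 2.387 > 1, so g(0) = 0.597 > 0 and g(1) = -1.387 < 0.
Newton iteration, ψ₁⁰ = 0.5:
  ψ₁ = 0.500: g = -0.2641, g' = -1.325 → ψ₁ = 0.301
Converged at ψ₁ = 0.301.
Drum-1 compositions:
  benzene: x = 0.102, y = 0.402
  cyclohexane: x = 0.111, y = 0.387
  n-decane: x = 0.787, y = 0.212
Drum-2 feed = drum-1 liquid: z₂ = (0.1019, 0.1112, 0.7869).
Drum 2:
Newton iteration, ψ₂⁰ = 0.46:
  ψ₂ = 0.460: g = 0.0598, g' = -0.748 → ψ₂ = 0.540
  ψ₂ = 0.540: g = 0.0058, g' = -0.613 → ψ₂ = 0.549
  ψ₂ = 0.549: g = 0.0001, g' = -0.600 → ψ₂ = 0.550
Converged at ψ₂ = 0.550.
  benzene: x = 0.017, y = 0.171
  cyclohexane: x = 0.021, y = 0.185
  n-decane: x = 0.961, y = 0.644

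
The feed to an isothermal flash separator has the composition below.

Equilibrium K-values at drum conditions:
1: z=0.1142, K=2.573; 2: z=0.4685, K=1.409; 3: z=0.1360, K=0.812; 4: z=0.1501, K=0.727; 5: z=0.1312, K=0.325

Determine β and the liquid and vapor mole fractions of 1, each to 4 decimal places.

β = 0.6604, x_1 = 0.0560, y_1 = 0.1441

Let β = V/F and solve Σ zᵢ(Kᵢ−1)/(1+β(Kᵢ−1)) = 0.
Check two-phase: ΣzᵢKᵢ = 1.2161 > 1 and Σzᵢ/Kᵢ = 1.1545 > 1, so g(0) = 0.2161 > 0 and g(1) = -0.1545 < 0.
Newton–Raphson from β = 0.51:
  β = 0.5100: g = 0.04728, g' = -0.3006 → β = 0.6673
  β = 0.6673: g = -0.00230, g' = -0.3365 → β = 0.6604
Converged at β = 0.6604.
Compositions from xᵢ = zᵢ/(1+β(Kᵢ−1)), yᵢ = Kᵢxᵢ:
  1: x = 0.0560, y = 0.1441
  2: x = 0.3689, y = 0.5197
  3: x = 0.1553, y = 0.1261
  4: x = 0.1831, y = 0.1331
  5: x = 0.2367, y = 0.0769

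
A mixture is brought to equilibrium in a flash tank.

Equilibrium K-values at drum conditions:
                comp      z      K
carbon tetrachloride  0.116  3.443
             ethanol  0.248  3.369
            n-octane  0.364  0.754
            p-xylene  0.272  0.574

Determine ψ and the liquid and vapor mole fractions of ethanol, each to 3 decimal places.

ψ = 0.830, x_ethanol = 0.084, y_ethanol = 0.282

Material balance + equilibrium reduce to Σ zᵢ(Kᵢ−1)/(1+ψ(Kᵢ−1)) = 0.
Check two-phase: ΣzᵢKᵢ = 1.665 > 1 and Σzᵢ/Kᵢ = 1.064 > 1, so g(0) = 0.665 > 0 and g(1) = -0.064 < 0.
Newton–Raphson from ψ = 0.5:
  ψ = 0.500: g = 0.1472, g' = -0.540 → ψ = 0.772
  ψ = 0.772: g = 0.0225, g' = -0.400 → ψ = 0.829
  ψ = 0.829: g = 0.0004, g' = -0.387 → ψ = 0.830
Converged at ψ = 0.830.
Compositions from xᵢ = zᵢ/(1+ψ(Kᵢ−1)), yᵢ = Kᵢxᵢ:
  carbon tetrachloride: x = 0.038, y = 0.132
  ethanol: x = 0.084, y = 0.282
  n-octane: x = 0.457, y = 0.345
  p-xylene: x = 0.421, y = 0.241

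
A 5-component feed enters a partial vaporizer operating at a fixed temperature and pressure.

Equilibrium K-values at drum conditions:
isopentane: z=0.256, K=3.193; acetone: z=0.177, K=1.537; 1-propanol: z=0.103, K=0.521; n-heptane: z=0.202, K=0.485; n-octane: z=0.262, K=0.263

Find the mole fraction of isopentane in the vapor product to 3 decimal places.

y_isopentane = 0.499

Let ψ = V/F and solve Σ zᵢ(Kᵢ−1)/(1+ψ(Kᵢ−1)) = 0.
Feasibility: ΣzᵢKᵢ = 1.310, Σzᵢ/Kᵢ = 1.806 — both > 1, two phases present.
Iterate (Newton) starting at ψ = 0.5:
  ψ = 0.500: g = -0.1680, g' = -0.807 → ψ = 0.292
  ψ = 0.292: g = -0.0012, g' = -0.833 → ψ = 0.290
Converged at ψ = 0.290.
Compositions from xᵢ = zᵢ/(1+ψ(Kᵢ−1)), yᵢ = Kᵢxᵢ:
  isopentane: x = 0.156, y = 0.499
  acetone: x = 0.153, y = 0.235
  1-propanol: x = 0.120, y = 0.062
  n-heptane: x = 0.238, y = 0.115
  n-octane: x = 0.333, y = 0.088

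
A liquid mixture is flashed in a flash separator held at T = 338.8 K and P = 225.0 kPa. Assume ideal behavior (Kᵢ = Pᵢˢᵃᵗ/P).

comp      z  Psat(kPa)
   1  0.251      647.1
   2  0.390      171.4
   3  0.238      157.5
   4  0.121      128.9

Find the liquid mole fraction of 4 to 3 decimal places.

Raoult's law: Kᵢ = Pᵢˢᵃᵗ/P = Pᵢˢᵃᵗ/225.0.
  K_1 = 647.1/225.0 = 2.87600, K_2 = 171.4/225.0 = 0.76178, K_3 = 157.5/225.0 = 0.70000, K_4 = 128.9/225.0 = 0.57289
Material balance + equilibrium reduce to Σ zᵢ(Kᵢ−1)/(1+ψ(Kᵢ−1)) = 0.
Feasibility: ΣzᵢKᵢ = 1.255, Σzᵢ/Kᵢ = 1.150 — both > 1, two phases present.
Newton iteration, ψ⁰ = 0.5:
  ψ = 0.500: g = -0.0122, g' = -0.329 → ψ = 0.463
  ψ = 0.463: g = 0.0003, g' = -0.344 → ψ = 0.464
Converged at ψ = 0.464.
Compositions from xᵢ = zᵢ/(1+ψ(Kᵢ−1)), yᵢ = Kᵢxᵢ:
  1: x = 0.134, y = 0.386
  2: x = 0.438, y = 0.334
  3: x = 0.276, y = 0.194
  4: x = 0.151, y = 0.086

x_4 = 0.151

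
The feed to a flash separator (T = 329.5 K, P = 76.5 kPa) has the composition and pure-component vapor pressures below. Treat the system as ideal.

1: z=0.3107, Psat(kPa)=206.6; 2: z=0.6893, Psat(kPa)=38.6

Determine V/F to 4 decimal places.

V/F = 0.2218

Raoult's law: Kᵢ = Pᵢˢᵃᵗ/P = Pᵢˢᵃᵗ/76.5.
  K_1 = 206.6/76.5 = 2.700654, K_2 = 38.6/76.5 = 0.504575
Material balance + equilibrium reduce to Σ zᵢ(Kᵢ−1)/(1+V/F(Kᵢ−1)) = 0.
Check two-phase: ΣzᵢKᵢ = 1.1869 > 1 and Σzᵢ/Kᵢ = 1.4811 > 1, so g(0) = 0.1869 > 0 and g(1) = -0.4811 < 0.
Iterate (Newton) starting at V/F = 0.65:
  V/F = 0.6500: g = -0.25273, g' = -0.5708 → V/F = 0.2072
  V/F = 0.2072: g = 0.01014, g' = -0.7014 → V/F = 0.2217
  V/F = 0.2217: g = 0.00010, g' = -0.6874 → V/F = 0.2218
Converged at V/F = 0.2218.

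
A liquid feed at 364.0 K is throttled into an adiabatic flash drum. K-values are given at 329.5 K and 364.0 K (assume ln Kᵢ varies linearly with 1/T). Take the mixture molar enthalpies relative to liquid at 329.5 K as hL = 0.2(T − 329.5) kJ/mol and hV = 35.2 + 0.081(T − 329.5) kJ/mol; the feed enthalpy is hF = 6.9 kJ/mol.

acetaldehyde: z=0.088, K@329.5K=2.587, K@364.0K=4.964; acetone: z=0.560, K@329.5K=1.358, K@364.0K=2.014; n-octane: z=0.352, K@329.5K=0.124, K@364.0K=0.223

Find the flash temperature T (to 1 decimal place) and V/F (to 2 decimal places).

Adiabatic flash: solve Rachford–Rice at each trial T, then check hF = ψ·hV(T) + (1−ψ)·hL(T).
  T = 329.5 K: K = (2.587, 1.358, 0.124), RR gives ψ = 0.057, H_out = 2.005 kJ/mol
  T = 364.0 K: K = (4.964, 2.014, 0.223), RR gives ψ = 0.547, H_out = 23.899 kJ/mol
  T = 346.8 K: K = (3.646, 1.671, 0.169), RR gives ψ = 0.365, H_out = 15.570 kJ/mol
  T = 338.1 K: K = (3.081, 1.510, 0.145), RR gives ψ = 0.237, H_out = 9.814 kJ/mol
  T = 333.8 K: K = (2.827, 1.433, 0.134), RR gives ψ = 0.156, H_out = 6.260 kJ/mol
  T = 336.0 K: K = (2.955, 1.472, 0.140), RR gives ψ = 0.199, H_out = 8.152 kJ/mol
Linear interpolation between T = 333.8 (H_out = 6.260) and T = 336.0 (H_out = 8.152) on hF = 6.9 gives T ≈ 334.5 K, at which ψ = 0.17.

T = 334.5 K, V/F = 0.17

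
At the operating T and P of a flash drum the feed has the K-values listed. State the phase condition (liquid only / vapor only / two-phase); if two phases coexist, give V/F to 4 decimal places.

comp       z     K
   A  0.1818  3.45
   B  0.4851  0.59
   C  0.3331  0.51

ΣzᵢKᵢ = 1.0833; Σzᵢ/Kᵢ = 1.5280.
Both exceed 1, so a two-phase solution exists.
Material balance + equilibrium reduce to Σ zᵢ(Kᵢ−1)/(1+ψ(Kᵢ−1)) = 0.
Newton iteration, ψ⁰ = 0.5:
  ψ = 0.5000: g = -0.26618, g' = -0.4898 → ψ = 0.0000
  ψ = 0.0000: g = 0.08330, g' = -1.2528 → ψ = 0.0665
  ψ = 0.0665: g = 0.00983, g' = -0.9786 → ψ = 0.0765
  ψ = 0.0765: g = 0.00016, g' = -0.9471 → ψ = 0.0767
Converged at ψ = 0.0767.

two-phase, V/F = 0.0767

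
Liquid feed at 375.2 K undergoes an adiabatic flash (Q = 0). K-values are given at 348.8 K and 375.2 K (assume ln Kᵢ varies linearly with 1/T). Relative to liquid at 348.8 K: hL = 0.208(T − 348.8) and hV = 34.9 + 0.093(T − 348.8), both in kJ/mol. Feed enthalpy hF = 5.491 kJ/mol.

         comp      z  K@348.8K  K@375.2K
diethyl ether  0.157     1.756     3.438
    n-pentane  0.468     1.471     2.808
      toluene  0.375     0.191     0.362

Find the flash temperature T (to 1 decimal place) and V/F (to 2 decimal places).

T = 350.1 K, V/F = 0.15

Adiabatic flash: solve Rachford–Rice at each trial T, then check hF = ψ·hV(T) + (1−ψ)·hL(T).
  T = 348.8 K: K = (1.756, 1.471, 0.191), RR gives ψ = 0.080, H_out = 2.790 kJ/mol
  T = 375.2 K: K = (3.438, 2.808, 0.362), RR gives ψ = 0.787, H_out = 30.563 kJ/mol
  T = 362.0 K: K = (2.487, 2.056, 0.266), RR gives ψ = 0.527, H_out = 20.324 kJ/mol
  T = 355.4 K: K = (2.097, 1.745, 0.226), RR gives ψ = 0.354, H_out = 13.465 kJ/mol
  T = 352.1 K: K = (1.920, 1.603, 0.208), RR gives ψ = 0.237, H_out = 8.868 kJ/mol
  T = 350.5 K: K = (1.839, 1.538, 0.200), RR gives ψ = 0.167, H_out = 6.159 kJ/mol
  T = 349.6 K: K = (1.795, 1.502, 0.195), RR gives ψ = 0.123, H_out = 4.448 kJ/mol
Linear interpolation between T = 349.6 (H_out = 4.448) and T = 350.5 (H_out = 6.159) on hF = 5.491 gives T ≈ 350.1 K, at which ψ = 0.15.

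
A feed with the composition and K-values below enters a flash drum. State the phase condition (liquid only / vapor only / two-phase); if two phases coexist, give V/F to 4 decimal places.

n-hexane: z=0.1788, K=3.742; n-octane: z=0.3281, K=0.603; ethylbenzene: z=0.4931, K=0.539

ΣzᵢKᵢ = 1.1327; Σzᵢ/Kᵢ = 1.5067.
Both exceed 1, so a two-phase solution exists.
Let ψ = V/F and solve Σ zᵢ(Kᵢ−1)/(1+ψ(Kᵢ−1)) = 0.
Newton iteration, ψ⁰ = 0.49:
  ψ = 0.4900: g = -0.24617, g' = -0.4993 → ψ = 0.0000
  ψ = 0.0000: g = 0.13269, g' = -1.5008 → ψ = 0.0884
  ψ = 0.0884: g = 0.02263, g' = -1.0403 → ψ = 0.1102
  ψ = 0.1102: g = 0.00083, g' = -0.9658 → ψ = 0.1110
Converged at ψ = 0.1110.

two-phase, V/F = 0.1110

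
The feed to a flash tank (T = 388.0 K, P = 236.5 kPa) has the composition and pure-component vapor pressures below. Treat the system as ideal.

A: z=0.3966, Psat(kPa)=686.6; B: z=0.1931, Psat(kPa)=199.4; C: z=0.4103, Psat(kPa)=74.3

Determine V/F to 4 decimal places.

Raoult's law: Kᵢ = Pᵢˢᵃᵗ/P = Pᵢˢᵃᵗ/236.5.
  K_A = 686.6/236.5 = 2.903171, K_B = 199.4/236.5 = 0.843129, K_C = 74.3/236.5 = 0.314165
Iterate (Newton) starting at V/F = 0.5:
  V/F = 0.5000: g = -0.07436, g' = -0.8298 → V/F = 0.4104
  V/F = 0.4104: g = -0.00020, g' = -0.8321 → V/F = 0.4101
Converged at V/F = 0.4101.

V/F = 0.4101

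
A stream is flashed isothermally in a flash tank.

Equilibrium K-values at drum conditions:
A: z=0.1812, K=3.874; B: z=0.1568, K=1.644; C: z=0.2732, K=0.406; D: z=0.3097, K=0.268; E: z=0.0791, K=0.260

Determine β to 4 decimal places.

Newton–Raphson from β = 0.5:
  β = 0.5000: g = -0.39125, g' = -1.0062 → β = 0.1112
  β = 0.1112: g = 0.00457, g' = -1.2748 → β = 0.1148
Converged at β = 0.1148.

β = 0.1148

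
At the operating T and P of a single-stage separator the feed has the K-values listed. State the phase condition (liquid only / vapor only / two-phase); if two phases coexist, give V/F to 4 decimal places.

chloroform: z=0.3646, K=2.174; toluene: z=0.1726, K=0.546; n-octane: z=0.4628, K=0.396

two-phase, V/F = 0.1055

ΣzᵢKᵢ = 1.0701; Σzᵢ/Kᵢ = 1.6525.
Both exceed 1, so a two-phase solution exists.
Material balance + equilibrium reduce to Σ zᵢ(Kᵢ−1)/(1+ψ(Kᵢ−1)) = 0.
Iterate (Newton) starting at ψ = 0.5:
  ψ = 0.5000: g = -0.23213, g' = -0.6056 → ψ = 0.1167
  ψ = 0.1167: g = -0.00701, g' = -0.6238 → ψ = 0.1055
Converged at ψ = 0.1055.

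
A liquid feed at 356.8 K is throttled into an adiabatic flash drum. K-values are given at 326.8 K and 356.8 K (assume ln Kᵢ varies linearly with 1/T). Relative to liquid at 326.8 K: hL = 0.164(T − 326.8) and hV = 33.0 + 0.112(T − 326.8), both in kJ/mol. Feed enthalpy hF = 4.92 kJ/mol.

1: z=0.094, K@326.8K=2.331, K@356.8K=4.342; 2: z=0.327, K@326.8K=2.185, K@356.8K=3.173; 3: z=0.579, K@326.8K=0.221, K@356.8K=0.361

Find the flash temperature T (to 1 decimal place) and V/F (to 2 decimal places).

Adiabatic flash: solve Rachford–Rice at each trial T, then check hF = ψ·hV(T) + (1−ψ)·hL(T).
  T = 326.8 K: K = (2.331, 2.185, 0.221), RR gives ψ = 0.065, H_out = 2.139 kJ/mol
  T = 356.8 K: K = (4.342, 3.173, 0.361), RR gives ψ = 0.417, H_out = 18.020 kJ/mol
  T = 341.8 K: K = (3.225, 2.655, 0.286), RR gives ψ = 0.263, H_out = 10.920 kJ/mol
  T = 334.3 K: K = (2.752, 2.414, 0.252), RR gives ψ = 0.173, H_out = 6.880 kJ/mol
  T = 330.6 K: K = (2.538, 2.299, 0.236), RR gives ψ = 0.123, H_out = 4.654 kJ/mol
  T = 332.5 K: K = (2.646, 2.358, 0.244), RR gives ψ = 0.149, H_out = 5.821 kJ/mol
Linear interpolation between T = 330.6 (H_out = 4.654) and T = 332.5 (H_out = 5.821) on hF = 4.92 gives T ≈ 331.0 K, at which ψ = 0.13.

T = 331.0 K, V/F = 0.13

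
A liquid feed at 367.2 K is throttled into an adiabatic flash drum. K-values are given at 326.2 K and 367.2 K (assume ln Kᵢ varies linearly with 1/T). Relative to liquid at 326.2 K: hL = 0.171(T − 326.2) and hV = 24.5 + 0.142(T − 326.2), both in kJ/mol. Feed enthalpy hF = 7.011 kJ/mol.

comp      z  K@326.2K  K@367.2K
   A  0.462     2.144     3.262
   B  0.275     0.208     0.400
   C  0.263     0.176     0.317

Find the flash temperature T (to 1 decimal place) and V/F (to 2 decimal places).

T = 336.6 K, V/F = 0.22

Adiabatic flash: solve Rachford–Rice at each trial T, then check hF = ψ·hV(T) + (1−ψ)·hL(T).
  T = 326.2 K: K = (2.144, 0.208, 0.176), RR gives ψ = 0.102, H_out = 2.493 kJ/mol
  T = 367.2 K: K = (3.262, 0.400, 0.317), RR gives ψ = 0.482, H_out = 18.248 kJ/mol
  T = 346.7 K: K = (2.678, 0.294, 0.240), RR gives ψ = 0.310, H_out = 10.917 kJ/mol
  T = 336.4 K: K = (2.403, 0.248, 0.206), RR gives ψ = 0.215, H_out = 6.943 kJ/mol
  T = 341.5 K: K = (2.537, 0.270, 0.223), RR gives ψ = 0.264, H_out = 8.956 kJ/mol
  T = 338.9 K: K = (2.468, 0.259, 0.214), RR gives ψ = 0.239, H_out = 7.943 kJ/mol
  T = 337.6 K: K = (2.434, 0.253, 0.210), RR gives ψ = 0.227, H_out = 7.426 kJ/mol
Linear interpolation between T = 336.4 (H_out = 6.943) and T = 337.6 (H_out = 7.426) on hF = 7.011 gives T ≈ 336.6 K, at which ψ = 0.22.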